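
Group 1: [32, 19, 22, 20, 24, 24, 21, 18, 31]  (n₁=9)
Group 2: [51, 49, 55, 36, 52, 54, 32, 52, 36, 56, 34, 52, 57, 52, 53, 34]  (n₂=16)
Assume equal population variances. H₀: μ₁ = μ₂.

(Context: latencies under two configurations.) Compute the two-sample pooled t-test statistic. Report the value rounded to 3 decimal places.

test statistic = -7.165

x̄₁=23.444, s₁=5.003, n₁=9
x̄₂=47.188, s₂=9.145, n₂=16
s_p² = [8·5.003² + 15·9.145²]/23 = 63.2461
SE = √(s_p²·(1/9+1/16)) = 3.3136
t = (23.444−47.188)/3.3136 = -7.1652
df = 23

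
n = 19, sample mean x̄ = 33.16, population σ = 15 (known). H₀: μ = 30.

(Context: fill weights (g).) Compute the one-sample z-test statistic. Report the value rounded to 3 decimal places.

SE = σ/√n = 15/√19 = 3.4412
z = (x̄−μ₀)/SE = (33.16−30)/3.4412 = 0.9183

test statistic = 0.918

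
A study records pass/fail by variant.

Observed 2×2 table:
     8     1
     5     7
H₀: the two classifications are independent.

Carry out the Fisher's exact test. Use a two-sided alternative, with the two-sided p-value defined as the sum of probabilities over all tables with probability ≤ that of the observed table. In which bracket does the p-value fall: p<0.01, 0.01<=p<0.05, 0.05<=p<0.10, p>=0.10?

Margins: r₁=9, r₂=12, c₁=13, c₂=8, n=21
p_obs = C(9,8)·C(12,5)/C(21,13); sum pmf over tables with pmf ≤ p_obs
p-value (two-sided) = 0.06687
→ bracket: 0.05<=p<0.10

p-value bracket: 0.05<=p<0.10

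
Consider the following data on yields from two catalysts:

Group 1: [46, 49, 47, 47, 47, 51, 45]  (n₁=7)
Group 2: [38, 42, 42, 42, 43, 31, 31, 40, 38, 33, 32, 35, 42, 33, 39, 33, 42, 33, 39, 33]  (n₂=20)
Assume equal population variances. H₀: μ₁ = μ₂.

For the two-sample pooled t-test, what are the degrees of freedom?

df = n₁ + n₂ − 2 = 7 + 20 − 2 = 25

degrees of freedom = 25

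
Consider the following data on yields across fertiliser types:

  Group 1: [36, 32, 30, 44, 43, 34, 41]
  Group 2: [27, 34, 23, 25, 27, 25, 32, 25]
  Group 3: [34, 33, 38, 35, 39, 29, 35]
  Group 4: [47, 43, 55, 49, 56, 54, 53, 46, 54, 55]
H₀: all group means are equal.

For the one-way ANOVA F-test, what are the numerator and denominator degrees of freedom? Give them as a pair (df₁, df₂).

k = 4 groups, N = 32 total
df = (k−1, N−k) = (4−1, 32−4) = (3, 28)

degrees of freedom = [3, 28]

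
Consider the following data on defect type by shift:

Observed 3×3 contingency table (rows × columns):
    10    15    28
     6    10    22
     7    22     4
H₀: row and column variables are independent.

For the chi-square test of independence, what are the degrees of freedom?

df = (r−1)(c−1) = (3−1)·(3−1) = 4

degrees of freedom = 4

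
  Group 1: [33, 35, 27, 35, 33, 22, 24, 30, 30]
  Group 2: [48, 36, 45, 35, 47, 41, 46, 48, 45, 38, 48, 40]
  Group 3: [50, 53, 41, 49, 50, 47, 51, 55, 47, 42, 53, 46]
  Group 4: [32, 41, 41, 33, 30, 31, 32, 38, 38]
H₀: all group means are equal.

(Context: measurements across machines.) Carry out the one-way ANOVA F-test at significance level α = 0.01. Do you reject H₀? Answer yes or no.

reject H₀: yes

Group means [29.89, 43.08, 48.67, 35.11], grand mean 40.143
SSB = Σnᵢ(x̄ᵢ−x̄)² = 2149.782; SSW = ΣΣ(x−x̄ᵢ)² = 791.361
MSB = 2149.782/3 = 716.5939; MSW = 791.361/38 = 20.8253
F = MSB/MSW = 34.4098
df = (3, 38)
p-value (upper-tail) = 0.00000
At α=0.01: p < α → reject H₀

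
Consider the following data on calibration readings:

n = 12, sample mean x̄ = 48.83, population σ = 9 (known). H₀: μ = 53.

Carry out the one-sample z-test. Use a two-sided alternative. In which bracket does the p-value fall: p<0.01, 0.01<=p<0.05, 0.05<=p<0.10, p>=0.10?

p-value bracket: p>=0.10

SE = σ/√n = 9/√12 = 2.5981
z = (x̄−μ₀)/SE = (48.83−53)/2.5981 = -1.6050
p-value (two-sided) = 0.10849
→ bracket: p>=0.10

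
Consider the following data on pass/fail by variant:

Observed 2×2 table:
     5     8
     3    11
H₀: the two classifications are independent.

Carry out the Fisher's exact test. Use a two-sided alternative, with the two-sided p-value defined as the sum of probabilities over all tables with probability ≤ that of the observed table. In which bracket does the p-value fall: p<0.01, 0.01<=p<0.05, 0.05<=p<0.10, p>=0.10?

Margins: r₁=13, r₂=14, c₁=8, c₂=19, n=27
p_obs = C(13,5)·C(14,3)/C(27,8); sum pmf over tables with pmf ≤ p_obs
p-value (two-sided) = 0.41971
→ bracket: p>=0.10

p-value bracket: p>=0.10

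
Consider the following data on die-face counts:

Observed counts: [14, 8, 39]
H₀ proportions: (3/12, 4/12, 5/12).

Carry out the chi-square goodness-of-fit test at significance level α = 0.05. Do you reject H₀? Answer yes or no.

n = 61; E_i = n·p_i = [15.25, 20.33, 25.42]
χ² = (14−15.25)²/15.25 + (8−20.33)²/20.33 + (39−25.42)²/25.42 = 14.8426
df = 2
p-value (upper-tail) = 0.00060
At α=0.05: p < α → reject H₀

reject H₀: yes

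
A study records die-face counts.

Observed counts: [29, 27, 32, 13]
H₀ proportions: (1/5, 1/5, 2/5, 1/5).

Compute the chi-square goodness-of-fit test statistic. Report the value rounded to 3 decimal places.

n = 101; E_i = n·p_i = [20.20, 20.20, 40.40, 20.20]
χ² = (29−20.20)²/20.20 + (27−20.20)²/20.20 + (32−40.40)²/40.40 + (13−20.20)²/20.20 = 10.4356
df = 3

test statistic = 10.436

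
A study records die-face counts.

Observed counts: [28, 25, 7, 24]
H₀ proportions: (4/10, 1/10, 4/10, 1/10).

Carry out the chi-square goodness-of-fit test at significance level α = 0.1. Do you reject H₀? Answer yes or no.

reject H₀: yes

n = 84; E_i = n·p_i = [33.60, 8.40, 33.60, 8.40]
χ² = (28−33.60)²/33.60 + (25−8.40)²/8.40 + (7−33.60)²/33.60 + (24−8.40)²/8.40 = 83.7679
df = 3
p-value (upper-tail) = 0.00000
At α=0.1: p < α → reject H₀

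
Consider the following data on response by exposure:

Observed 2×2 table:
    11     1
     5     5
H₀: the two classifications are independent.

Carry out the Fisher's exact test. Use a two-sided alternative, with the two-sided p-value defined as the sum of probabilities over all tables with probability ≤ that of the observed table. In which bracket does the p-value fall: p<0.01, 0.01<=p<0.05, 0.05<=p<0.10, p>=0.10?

p-value bracket: 0.05<=p<0.10

Margins: r₁=12, r₂=10, c₁=16, c₂=6, n=22
p_obs = C(12,11)·C(10,5)/C(22,16); sum pmf over tables with pmf ≤ p_obs
p-value (two-sided) = 0.05573
→ bracket: 0.05<=p<0.10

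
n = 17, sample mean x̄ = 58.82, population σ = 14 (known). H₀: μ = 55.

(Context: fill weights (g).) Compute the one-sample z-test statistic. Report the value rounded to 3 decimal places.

SE = σ/√n = 14/√17 = 3.3955
z = (x̄−μ₀)/SE = (58.82−55)/3.3955 = 1.1250

test statistic = 1.125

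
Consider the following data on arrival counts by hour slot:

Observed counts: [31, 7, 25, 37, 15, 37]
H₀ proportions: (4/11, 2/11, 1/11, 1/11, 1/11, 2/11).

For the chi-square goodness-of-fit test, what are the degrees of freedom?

degrees of freedom = 5

df = k − 1 = 6 − 1 = 5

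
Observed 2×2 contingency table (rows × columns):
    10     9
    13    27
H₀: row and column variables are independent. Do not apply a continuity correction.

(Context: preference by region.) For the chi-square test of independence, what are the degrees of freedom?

df = (r−1)(c−1) = (2−1)·(2−1) = 1

degrees of freedom = 1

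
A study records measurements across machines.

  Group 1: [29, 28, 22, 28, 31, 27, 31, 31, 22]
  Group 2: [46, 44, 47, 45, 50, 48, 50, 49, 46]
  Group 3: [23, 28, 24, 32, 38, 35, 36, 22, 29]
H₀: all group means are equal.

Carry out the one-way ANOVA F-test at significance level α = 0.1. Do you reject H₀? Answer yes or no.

reject H₀: yes

Group means [27.67, 47.22, 29.67], grand mean 34.852
SSB = Σnᵢ(x̄ᵢ−x̄)² = 2083.852; SSW = ΣΣ(x−x̄ᵢ)² = 419.556
MSB = 2083.852/2 = 1041.9259; MSW = 419.556/24 = 17.4815
F = MSB/MSW = 59.6017
df = (2, 24)
p-value (upper-tail) = 0.00000
At α=0.1: p < α → reject H₀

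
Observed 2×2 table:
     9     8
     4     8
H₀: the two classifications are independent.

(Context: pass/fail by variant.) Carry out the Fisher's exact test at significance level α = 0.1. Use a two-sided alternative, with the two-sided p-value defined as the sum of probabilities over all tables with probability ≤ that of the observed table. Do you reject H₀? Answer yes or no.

Margins: r₁=17, r₂=12, c₁=13, c₂=16, n=29
p_obs = C(17,9)·C(12,4)/C(29,13); sum pmf over tables with pmf ≤ p_obs
p-value (two-sided) = 0.45150
At α=0.1: p ≥ α → fail to reject H₀

reject H₀: no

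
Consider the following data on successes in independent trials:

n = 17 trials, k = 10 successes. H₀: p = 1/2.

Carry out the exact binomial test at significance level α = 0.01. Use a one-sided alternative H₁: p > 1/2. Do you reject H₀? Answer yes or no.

reject H₀: no

Exact binomial: n=17, k=10, p₀=1/2=0.5000
P(X≥10) from Σ C(n,i)·p₀^i·(1−p₀)^(n−i)
p-value (one-sided, H₁ greater) = 0.31453
At α=0.01: p ≥ α → fail to reject H₀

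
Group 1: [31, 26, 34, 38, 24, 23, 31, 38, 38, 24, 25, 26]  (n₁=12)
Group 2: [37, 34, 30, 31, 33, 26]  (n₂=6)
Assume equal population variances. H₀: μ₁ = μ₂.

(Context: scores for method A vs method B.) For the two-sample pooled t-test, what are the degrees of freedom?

df = n₁ + n₂ − 2 = 12 + 6 − 2 = 16

degrees of freedom = 16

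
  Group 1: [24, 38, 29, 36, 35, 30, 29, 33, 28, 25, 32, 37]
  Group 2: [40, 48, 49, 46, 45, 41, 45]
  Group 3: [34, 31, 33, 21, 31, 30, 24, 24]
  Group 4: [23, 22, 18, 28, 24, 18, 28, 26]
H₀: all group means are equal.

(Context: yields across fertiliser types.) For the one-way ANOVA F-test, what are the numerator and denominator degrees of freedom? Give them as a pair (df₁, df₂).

degrees of freedom = [3, 31]

k = 4 groups, N = 35 total
df = (k−1, N−k) = (4−1, 35−4) = (3, 31)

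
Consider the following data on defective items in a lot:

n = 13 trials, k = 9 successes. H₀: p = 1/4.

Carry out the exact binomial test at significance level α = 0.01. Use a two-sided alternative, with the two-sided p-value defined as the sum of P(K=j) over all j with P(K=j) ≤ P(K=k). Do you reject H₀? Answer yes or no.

reject H₀: yes

Exact binomial: n=13, k=9, p₀=1/4=0.2500
P(X=j) = C(n,j)·p₀^j·(1−p₀)^(n−j); p = Σ P(X=j) over j with P(X=j) ≤ P(X=9)
p-value (two-sided) = 0.00099
At α=0.01: p < α → reject H₀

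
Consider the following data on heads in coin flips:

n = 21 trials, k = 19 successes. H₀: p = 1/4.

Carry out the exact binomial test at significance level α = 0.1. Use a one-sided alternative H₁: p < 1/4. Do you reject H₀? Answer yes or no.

Exact binomial: n=21, k=19, p₀=1/4=0.2500
P(X≤19) from Σ C(n,i)·p₀^i·(1−p₀)^(n−i)
p-value (one-sided, H₁ less) = 1.00000
At α=0.1: p ≥ α → fail to reject H₀

reject H₀: no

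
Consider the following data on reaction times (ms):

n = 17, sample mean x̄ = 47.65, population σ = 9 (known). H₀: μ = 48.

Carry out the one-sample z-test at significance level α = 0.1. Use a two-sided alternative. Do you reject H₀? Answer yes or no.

SE = σ/√n = 9/√17 = 2.1828
z = (x̄−μ₀)/SE = (47.65−48)/2.1828 = -0.1603
p-value (two-sided) = 0.87261
At α=0.1: p ≥ α → fail to reject H₀

reject H₀: no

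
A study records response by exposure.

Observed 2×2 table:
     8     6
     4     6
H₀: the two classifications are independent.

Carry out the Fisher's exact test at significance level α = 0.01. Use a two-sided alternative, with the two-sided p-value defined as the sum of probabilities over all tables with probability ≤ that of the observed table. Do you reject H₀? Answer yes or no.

reject H₀: no

Margins: r₁=14, r₂=10, c₁=12, c₂=12, n=24
p_obs = C(14,8)·C(10,4)/C(24,12); sum pmf over tables with pmf ≤ p_obs
p-value (two-sided) = 0.68017
At α=0.01: p ≥ α → fail to reject H₀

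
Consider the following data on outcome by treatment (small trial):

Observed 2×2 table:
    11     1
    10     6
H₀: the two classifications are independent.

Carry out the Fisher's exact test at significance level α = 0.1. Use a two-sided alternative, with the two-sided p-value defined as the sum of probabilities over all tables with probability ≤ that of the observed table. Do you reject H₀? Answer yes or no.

Margins: r₁=12, r₂=16, c₁=21, c₂=7, n=28
p_obs = C(12,11)·C(16,10)/C(28,21); sum pmf over tables with pmf ≤ p_obs
p-value (two-sided) = 0.18424
At α=0.1: p ≥ α → fail to reject H₀

reject H₀: no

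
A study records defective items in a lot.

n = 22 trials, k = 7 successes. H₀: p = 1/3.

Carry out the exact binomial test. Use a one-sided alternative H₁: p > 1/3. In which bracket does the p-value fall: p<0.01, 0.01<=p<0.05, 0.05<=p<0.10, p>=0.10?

Exact binomial: n=22, k=7, p₀=1/3=0.3333
P(X≥7) from Σ C(n,i)·p₀^i·(1−p₀)^(n−i)
p-value (one-sided, H₁ greater) = 0.63803
→ bracket: p>=0.10

p-value bracket: p>=0.10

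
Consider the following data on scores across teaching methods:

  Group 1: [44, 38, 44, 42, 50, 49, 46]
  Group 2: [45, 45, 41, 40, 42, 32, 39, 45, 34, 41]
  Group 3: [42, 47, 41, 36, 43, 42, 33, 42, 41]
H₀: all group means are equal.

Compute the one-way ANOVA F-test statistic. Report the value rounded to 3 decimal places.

Group means [44.71, 40.40, 40.78], grand mean 41.692
SSB = Σnᵢ(x̄ᵢ−x̄)² = 88.154; SSW = ΣΣ(x−x̄ᵢ)² = 413.384
MSB = 88.154/2 = 44.0772; MSW = 413.384/23 = 17.9732
F = MSB/MSW = 2.4524
df = (2, 23)

test statistic = 2.452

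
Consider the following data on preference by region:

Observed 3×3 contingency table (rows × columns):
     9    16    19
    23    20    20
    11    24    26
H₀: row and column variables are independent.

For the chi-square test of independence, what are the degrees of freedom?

df = (r−1)(c−1) = (3−1)·(3−1) = 4

degrees of freedom = 4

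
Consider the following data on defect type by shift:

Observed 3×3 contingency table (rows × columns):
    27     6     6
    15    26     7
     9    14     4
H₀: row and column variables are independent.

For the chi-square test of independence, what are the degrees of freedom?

degrees of freedom = 4

df = (r−1)(c−1) = (3−1)·(3−1) = 4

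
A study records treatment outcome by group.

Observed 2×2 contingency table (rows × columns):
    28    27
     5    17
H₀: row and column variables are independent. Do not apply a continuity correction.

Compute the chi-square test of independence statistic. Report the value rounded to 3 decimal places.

Row totals [55, 22], col totals [33, 44], n=77
χ² = (28−23.57)²/23.57 + (27−31.43)²/31.43 + (5−9.43)²/9.43 + (17−12.57)²/12.57 = 5.0962
df = 1

test statistic = 5.096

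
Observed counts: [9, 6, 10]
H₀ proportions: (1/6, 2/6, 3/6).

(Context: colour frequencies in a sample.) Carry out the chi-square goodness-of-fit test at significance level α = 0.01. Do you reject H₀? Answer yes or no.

n = 25; E_i = n·p_i = [4.17, 8.33, 12.50]
χ² = (9−4.17)²/4.17 + (6−8.33)²/8.33 + (10−12.50)²/12.50 = 6.7600
df = 2
p-value (upper-tail) = 0.03405
At α=0.01: p ≥ α → fail to reject H₀

reject H₀: no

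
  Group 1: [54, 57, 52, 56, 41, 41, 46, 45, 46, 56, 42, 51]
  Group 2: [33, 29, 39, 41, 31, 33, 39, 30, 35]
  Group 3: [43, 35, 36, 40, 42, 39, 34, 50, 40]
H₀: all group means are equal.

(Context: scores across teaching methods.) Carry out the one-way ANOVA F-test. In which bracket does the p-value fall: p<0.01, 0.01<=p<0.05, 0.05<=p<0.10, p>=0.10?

Group means [48.92, 34.44, 39.89], grand mean 41.867
SSB = Σnᵢ(x̄ᵢ−x̄)² = 1127.439; SSW = ΣΣ(x−x̄ᵢ)² = 752.028
MSB = 1127.439/2 = 563.7194; MSW = 752.028/27 = 27.8529
F = MSB/MSW = 20.2392
df = (2, 27)
p-value (upper-tail) = 0.00000
→ bracket: p<0.01

p-value bracket: p<0.01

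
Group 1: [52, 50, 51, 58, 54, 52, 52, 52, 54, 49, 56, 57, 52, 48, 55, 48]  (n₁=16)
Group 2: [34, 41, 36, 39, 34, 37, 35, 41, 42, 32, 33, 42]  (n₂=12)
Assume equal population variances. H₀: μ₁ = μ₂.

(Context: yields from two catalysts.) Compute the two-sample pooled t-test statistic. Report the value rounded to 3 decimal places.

test statistic = 12.113

x̄₁=52.500, s₁=3.011, n₁=16
x̄₂=37.167, s₂=3.689, n₂=12
s_p² = [15·3.011² + 11·3.689²]/26 = 10.9872
SE = √(s_p²·(1/16+1/12)) = 1.2658
t = (52.500−37.167)/1.2658 = 12.1134
df = 26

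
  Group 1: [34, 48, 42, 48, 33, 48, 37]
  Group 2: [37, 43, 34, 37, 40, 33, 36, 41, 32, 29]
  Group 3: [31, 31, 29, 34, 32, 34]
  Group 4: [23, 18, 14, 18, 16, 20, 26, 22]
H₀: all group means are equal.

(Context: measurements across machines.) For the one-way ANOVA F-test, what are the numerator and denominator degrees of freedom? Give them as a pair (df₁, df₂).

degrees of freedom = [3, 27]

k = 4 groups, N = 31 total
df = (k−1, N−k) = (4−1, 31−4) = (3, 27)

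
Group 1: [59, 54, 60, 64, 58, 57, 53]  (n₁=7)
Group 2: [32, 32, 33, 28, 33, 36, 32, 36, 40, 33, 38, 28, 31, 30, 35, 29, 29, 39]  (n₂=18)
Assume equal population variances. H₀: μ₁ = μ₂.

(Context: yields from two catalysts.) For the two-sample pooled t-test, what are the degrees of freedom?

df = n₁ + n₂ − 2 = 7 + 18 − 2 = 23

degrees of freedom = 23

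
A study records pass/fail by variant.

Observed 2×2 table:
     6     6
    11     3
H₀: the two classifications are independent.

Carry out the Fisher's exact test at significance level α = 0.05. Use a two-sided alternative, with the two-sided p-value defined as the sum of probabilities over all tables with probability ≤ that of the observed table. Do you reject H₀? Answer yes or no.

reject H₀: no

Margins: r₁=12, r₂=14, c₁=17, c₂=9, n=26
p_obs = C(12,6)·C(14,11)/C(26,17); sum pmf over tables with pmf ≤ p_obs
p-value (two-sided) = 0.21767
At α=0.05: p ≥ α → fail to reject H₀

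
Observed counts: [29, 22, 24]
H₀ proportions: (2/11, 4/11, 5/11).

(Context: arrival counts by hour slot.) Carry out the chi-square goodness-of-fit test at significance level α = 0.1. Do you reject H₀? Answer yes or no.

reject H₀: yes

n = 75; E_i = n·p_i = [13.64, 27.27, 34.09]
χ² = (29−13.64)²/13.64 + (22−27.27)²/27.27 + (24−34.09)²/34.09 = 21.3160
df = 2
p-value (upper-tail) = 0.00002
At α=0.1: p < α → reject H₀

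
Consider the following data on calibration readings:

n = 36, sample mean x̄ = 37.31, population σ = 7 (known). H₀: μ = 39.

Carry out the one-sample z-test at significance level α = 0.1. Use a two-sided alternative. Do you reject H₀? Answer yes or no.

SE = σ/√n = 7/√36 = 1.1667
z = (x̄−μ₀)/SE = (37.31−39)/1.1667 = -1.4486
p-value (two-sided) = 0.14746
At α=0.1: p ≥ α → fail to reject H₀

reject H₀: no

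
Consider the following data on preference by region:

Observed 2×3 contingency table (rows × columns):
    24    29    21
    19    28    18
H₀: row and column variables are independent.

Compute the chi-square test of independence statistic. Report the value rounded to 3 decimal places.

Row totals [74, 65], col totals [43, 57, 39], n=139
χ² = (24−22.89)²/22.89 + (29−30.35)²/30.35 + (21−20.76)²/20.76 + (19−20.11)²/20.11 + (28−26.65)²/26.65 + (18−18.24)²/18.24 = 0.2480
df = 2

test statistic = 0.248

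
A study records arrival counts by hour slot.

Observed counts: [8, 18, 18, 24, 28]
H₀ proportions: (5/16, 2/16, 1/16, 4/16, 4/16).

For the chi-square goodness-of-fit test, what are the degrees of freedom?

degrees of freedom = 4

df = k − 1 = 5 − 1 = 4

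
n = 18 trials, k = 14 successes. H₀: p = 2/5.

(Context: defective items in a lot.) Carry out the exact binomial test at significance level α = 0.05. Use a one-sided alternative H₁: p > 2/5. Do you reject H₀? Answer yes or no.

reject H₀: yes

Exact binomial: n=18, k=14, p₀=2/5=0.4000
P(X≥14) from Σ C(n,i)·p₀^i·(1−p₀)^(n−i)
p-value (one-sided, H₁ greater) = 0.00128
At α=0.05: p < α → reject H₀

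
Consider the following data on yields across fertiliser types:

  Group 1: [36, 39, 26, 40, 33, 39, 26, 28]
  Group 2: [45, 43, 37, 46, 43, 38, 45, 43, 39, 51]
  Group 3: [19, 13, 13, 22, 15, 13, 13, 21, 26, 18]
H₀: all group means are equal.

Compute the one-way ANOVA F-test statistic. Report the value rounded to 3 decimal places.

Group means [33.38, 43.00, 17.30], grand mean 31.071
SSB = Σnᵢ(x̄ᵢ−x̄)² = 3361.882; SSW = ΣΣ(x−x̄ᵢ)² = 603.975
MSB = 3361.882/2 = 1680.9411; MSW = 603.975/25 = 24.1590
F = MSB/MSW = 69.5783
df = (2, 25)

test statistic = 69.578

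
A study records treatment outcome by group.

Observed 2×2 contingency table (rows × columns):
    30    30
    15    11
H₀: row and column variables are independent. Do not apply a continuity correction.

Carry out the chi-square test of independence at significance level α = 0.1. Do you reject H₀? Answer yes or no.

reject H₀: no

Row totals [60, 26], col totals [45, 41], n=86
χ² = (30−31.40)²/31.40 + (30−28.60)²/28.60 + (15−13.60)²/13.60 + (11−12.40)²/12.40 = 0.4303
df = 1
p-value (upper-tail) = 0.51186
At α=0.1: p ≥ α → fail to reject H₀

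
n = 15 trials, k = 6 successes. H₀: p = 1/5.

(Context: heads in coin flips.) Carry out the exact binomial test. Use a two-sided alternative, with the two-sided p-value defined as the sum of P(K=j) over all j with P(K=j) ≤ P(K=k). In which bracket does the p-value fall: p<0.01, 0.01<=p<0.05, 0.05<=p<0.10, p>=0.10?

Exact binomial: n=15, k=6, p₀=1/5=0.2000
P(X=j) = C(n,j)·p₀^j·(1−p₀)^(n−j); p = Σ P(X=j) over j with P(X=j) ≤ P(X=6)
p-value (two-sided) = 0.09624
→ bracket: 0.05<=p<0.10

p-value bracket: 0.05<=p<0.10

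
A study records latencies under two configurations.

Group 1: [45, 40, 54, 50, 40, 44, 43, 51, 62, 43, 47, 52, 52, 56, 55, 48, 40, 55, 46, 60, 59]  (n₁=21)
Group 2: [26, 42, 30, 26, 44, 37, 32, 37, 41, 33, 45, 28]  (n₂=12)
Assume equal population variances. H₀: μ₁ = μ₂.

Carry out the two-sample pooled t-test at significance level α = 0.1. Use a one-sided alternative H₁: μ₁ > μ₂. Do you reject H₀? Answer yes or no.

x̄₁=49.619, s₁=6.786, n₁=21
x̄₂=35.083, s₂=6.895, n₂=12
s_p² = [20·6.786² + 11·6.895²]/31 = 46.5764
SE = √(s_p²·(1/21+1/12)) = 2.4697
t = (49.619−35.083)/2.4697 = 5.8857
df = 31
p-value (one-sided, H₁ greater) = 0.00000
At α=0.1: p < α → reject H₀

reject H₀: yes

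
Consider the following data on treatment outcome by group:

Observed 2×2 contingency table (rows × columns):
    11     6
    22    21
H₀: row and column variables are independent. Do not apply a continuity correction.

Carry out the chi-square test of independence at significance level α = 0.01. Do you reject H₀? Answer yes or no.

Row totals [17, 43], col totals [33, 27], n=60
χ² = (11−9.35)²/9.35 + (6−7.65)²/7.65 + (22−23.65)²/23.65 + (21−19.35)²/19.35 = 0.9029
df = 1
p-value (upper-tail) = 0.34201
At α=0.01: p ≥ α → fail to reject H₀

reject H₀: no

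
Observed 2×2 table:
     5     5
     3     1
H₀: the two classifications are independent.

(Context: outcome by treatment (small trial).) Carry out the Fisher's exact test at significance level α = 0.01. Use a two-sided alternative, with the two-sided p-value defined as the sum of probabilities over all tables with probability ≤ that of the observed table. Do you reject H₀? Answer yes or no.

reject H₀: no

Margins: r₁=10, r₂=4, c₁=8, c₂=6, n=14
p_obs = C(10,5)·C(4,3)/C(14,8); sum pmf over tables with pmf ≤ p_obs
p-value (two-sided) = 0.58042
At α=0.01: p ≥ α → fail to reject H₀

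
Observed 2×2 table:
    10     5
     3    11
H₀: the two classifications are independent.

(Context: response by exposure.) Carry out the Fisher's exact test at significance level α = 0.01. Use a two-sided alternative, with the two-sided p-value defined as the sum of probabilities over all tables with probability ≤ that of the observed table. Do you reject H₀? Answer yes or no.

reject H₀: no

Margins: r₁=15, r₂=14, c₁=13, c₂=16, n=29
p_obs = C(15,10)·C(14,3)/C(29,13); sum pmf over tables with pmf ≤ p_obs
p-value (two-sided) = 0.02533
At α=0.01: p ≥ α → fail to reject H₀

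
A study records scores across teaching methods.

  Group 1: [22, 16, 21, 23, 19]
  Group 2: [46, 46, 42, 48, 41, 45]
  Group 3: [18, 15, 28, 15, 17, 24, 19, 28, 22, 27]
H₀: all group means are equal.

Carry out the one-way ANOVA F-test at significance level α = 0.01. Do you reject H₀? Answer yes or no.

Group means [20.20, 44.67, 21.30], grand mean 27.714
SSB = Σnᵢ(x̄ᵢ−x̄)² = 2418.052; SSW = ΣΣ(x−x̄ᵢ)² = 310.233
MSB = 2418.052/2 = 1209.0262; MSW = 310.233/18 = 17.2352
F = MSB/MSW = 70.1487
df = (2, 18)
p-value (upper-tail) = 0.00000
At α=0.01: p < α → reject H₀

reject H₀: yes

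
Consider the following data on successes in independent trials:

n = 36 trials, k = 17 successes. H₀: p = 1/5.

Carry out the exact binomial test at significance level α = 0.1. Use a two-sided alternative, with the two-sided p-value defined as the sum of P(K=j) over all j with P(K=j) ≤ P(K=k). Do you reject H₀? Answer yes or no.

reject H₀: yes

Exact binomial: n=36, k=17, p₀=1/5=0.2000
P(X=j) = C(n,j)·p₀^j·(1−p₀)^(n−j); p = Σ P(X=j) over j with P(X=j) ≤ P(X=17)
p-value (two-sided) = 0.00022
At α=0.1: p < α → reject H₀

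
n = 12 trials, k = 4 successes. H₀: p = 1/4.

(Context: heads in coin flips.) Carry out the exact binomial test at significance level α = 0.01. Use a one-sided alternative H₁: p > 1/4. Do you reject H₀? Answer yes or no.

Exact binomial: n=12, k=4, p₀=1/4=0.2500
P(X≥4) from Σ C(n,i)·p₀^i·(1−p₀)^(n−i)
p-value (one-sided, H₁ greater) = 0.35122
At α=0.01: p ≥ α → fail to reject H₀

reject H₀: no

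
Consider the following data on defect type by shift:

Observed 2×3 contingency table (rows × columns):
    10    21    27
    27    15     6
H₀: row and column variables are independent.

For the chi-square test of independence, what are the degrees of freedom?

degrees of freedom = 2

df = (r−1)(c−1) = (2−1)·(3−1) = 2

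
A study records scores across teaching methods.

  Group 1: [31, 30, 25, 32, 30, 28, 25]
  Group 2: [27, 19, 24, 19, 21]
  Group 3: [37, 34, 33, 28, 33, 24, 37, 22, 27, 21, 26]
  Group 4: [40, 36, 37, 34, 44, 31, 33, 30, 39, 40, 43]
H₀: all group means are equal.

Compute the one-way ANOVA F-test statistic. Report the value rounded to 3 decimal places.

Group means [28.71, 22.00, 29.27, 37.00], grand mean 30.588
SSB = Σnᵢ(x̄ᵢ−x̄)² = 864.625; SSW = ΣΣ(x−x̄ᵢ)² = 649.610
MSB = 864.625/3 = 288.2083; MSW = 649.610/30 = 21.6537
F = MSB/MSW = 13.3099
df = (3, 30)

test statistic = 13.310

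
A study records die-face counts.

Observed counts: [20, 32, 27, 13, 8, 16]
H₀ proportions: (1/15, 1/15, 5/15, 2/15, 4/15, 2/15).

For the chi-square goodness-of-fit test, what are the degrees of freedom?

df = k − 1 = 6 − 1 = 5

degrees of freedom = 5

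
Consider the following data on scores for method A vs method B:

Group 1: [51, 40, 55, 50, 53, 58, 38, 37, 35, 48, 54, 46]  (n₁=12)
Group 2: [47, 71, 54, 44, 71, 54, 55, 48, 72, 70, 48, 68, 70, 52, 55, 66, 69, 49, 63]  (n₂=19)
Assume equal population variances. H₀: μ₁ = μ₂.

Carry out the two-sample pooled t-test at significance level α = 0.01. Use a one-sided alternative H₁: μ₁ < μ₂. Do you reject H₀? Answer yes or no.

reject H₀: yes

x̄₁=47.083, s₁=7.810, n₁=12
x̄₂=59.263, s₂=9.960, n₂=19
s_p² = [11·7.810² + 18·9.960²]/29 = 84.7104
SE = √(s_p²·(1/12+1/19)) = 3.3938
t = (47.083−59.263)/3.3938 = -3.5889
df = 29
p-value (one-sided, H₁ less) = 0.00060
At α=0.01: p < α → reject H₀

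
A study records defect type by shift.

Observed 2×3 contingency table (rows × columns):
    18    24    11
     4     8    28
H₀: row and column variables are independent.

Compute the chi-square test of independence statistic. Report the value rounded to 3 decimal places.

test statistic = 22.951

Row totals [53, 40], col totals [22, 32, 39], n=93
χ² = (18−12.54)²/12.54 + (24−18.24)²/18.24 + (11−22.23)²/22.23 + (4−9.46)²/9.46 + (8−13.76)²/13.76 + (28−16.77)²/16.77 = 22.9506
df = 2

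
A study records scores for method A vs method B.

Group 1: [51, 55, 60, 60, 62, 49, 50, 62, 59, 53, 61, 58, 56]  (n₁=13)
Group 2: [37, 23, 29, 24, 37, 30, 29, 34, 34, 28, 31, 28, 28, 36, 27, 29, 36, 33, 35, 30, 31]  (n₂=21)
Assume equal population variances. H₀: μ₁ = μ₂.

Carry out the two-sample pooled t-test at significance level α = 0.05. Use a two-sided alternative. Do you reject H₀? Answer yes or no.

reject H₀: yes

x̄₁=56.615, s₁=4.629, n₁=13
x̄₂=30.905, s₂=4.061, n₂=21
s_p² = [12·4.629² + 20·4.061²]/32 = 18.3402
SE = √(s_p²·(1/13+1/21)) = 1.5113
t = (56.615−30.905)/1.5113 = 17.0119
df = 32
p-value (two-sided) = 0.00000
At α=0.05: p < α → reject H₀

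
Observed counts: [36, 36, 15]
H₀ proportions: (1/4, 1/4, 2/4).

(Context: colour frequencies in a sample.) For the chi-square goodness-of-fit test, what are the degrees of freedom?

degrees of freedom = 2

df = k − 1 = 3 − 1 = 2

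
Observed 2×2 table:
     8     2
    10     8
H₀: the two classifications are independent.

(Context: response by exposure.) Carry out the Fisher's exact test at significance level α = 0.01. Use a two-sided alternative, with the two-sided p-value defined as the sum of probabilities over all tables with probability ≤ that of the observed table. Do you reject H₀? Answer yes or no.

Margins: r₁=10, r₂=18, c₁=18, c₂=10, n=28
p_obs = C(10,8)·C(18,10)/C(28,18); sum pmf over tables with pmf ≤ p_obs
p-value (two-sided) = 0.24740
At α=0.01: p ≥ α → fail to reject H₀

reject H₀: no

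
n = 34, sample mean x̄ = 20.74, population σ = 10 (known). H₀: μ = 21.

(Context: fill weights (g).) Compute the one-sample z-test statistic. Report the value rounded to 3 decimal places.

SE = σ/√n = 10/√34 = 1.7150
z = (x̄−μ₀)/SE = (20.74−21)/1.7150 = -0.1516

test statistic = -0.152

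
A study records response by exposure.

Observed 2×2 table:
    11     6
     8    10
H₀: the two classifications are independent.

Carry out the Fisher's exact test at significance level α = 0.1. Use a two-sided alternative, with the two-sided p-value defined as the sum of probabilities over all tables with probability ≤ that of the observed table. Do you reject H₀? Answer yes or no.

reject H₀: no

Margins: r₁=17, r₂=18, c₁=19, c₂=16, n=35
p_obs = C(17,11)·C(18,8)/C(35,19); sum pmf over tables with pmf ≤ p_obs
p-value (two-sided) = 0.31453
At α=0.1: p ≥ α → fail to reject H₀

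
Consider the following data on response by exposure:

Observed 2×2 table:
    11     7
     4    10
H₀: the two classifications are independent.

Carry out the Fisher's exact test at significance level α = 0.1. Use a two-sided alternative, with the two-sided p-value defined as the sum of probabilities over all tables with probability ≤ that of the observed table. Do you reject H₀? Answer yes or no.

reject H₀: yes

Margins: r₁=18, r₂=14, c₁=15, c₂=17, n=32
p_obs = C(18,11)·C(14,4)/C(32,15); sum pmf over tables with pmf ≤ p_obs
p-value (two-sided) = 0.08697
At α=0.1: p < α → reject H₀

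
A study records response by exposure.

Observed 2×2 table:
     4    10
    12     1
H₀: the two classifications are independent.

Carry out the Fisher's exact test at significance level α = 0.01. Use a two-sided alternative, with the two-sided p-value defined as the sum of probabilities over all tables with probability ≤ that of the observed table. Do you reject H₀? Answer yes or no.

Margins: r₁=14, r₂=13, c₁=16, c₂=11, n=27
p_obs = C(14,4)·C(13,12)/C(27,16); sum pmf over tables with pmf ≤ p_obs
p-value (two-sided) = 0.00134
At α=0.01: p < α → reject H₀

reject H₀: yes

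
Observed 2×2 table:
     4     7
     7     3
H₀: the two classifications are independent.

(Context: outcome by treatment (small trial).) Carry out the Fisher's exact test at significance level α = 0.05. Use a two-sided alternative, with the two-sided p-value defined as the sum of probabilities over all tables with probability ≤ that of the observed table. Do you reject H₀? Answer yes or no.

Margins: r₁=11, r₂=10, c₁=11, c₂=10, n=21
p_obs = C(11,4)·C(10,7)/C(21,11); sum pmf over tables with pmf ≤ p_obs
p-value (two-sided) = 0.19838
At α=0.05: p ≥ α → fail to reject H₀

reject H₀: no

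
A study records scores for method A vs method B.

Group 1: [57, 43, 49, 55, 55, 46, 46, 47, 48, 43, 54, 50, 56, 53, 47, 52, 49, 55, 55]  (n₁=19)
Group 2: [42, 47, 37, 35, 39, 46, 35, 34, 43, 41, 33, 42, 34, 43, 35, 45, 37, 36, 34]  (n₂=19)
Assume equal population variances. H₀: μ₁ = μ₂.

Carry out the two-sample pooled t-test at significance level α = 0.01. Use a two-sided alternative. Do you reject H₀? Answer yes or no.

reject H₀: yes

x̄₁=50.526, s₁=4.489, n₁=19
x̄₂=38.842, s₂=4.586, n₂=19
s_p² = [18·4.489² + 18·4.586²]/36 = 20.5906
SE = √(s_p²·(1/19+1/19)) = 1.4722
t = (50.526−38.842)/1.4722 = 7.9364
df = 36
p-value (two-sided) = 0.00000
At α=0.01: p < α → reject H₀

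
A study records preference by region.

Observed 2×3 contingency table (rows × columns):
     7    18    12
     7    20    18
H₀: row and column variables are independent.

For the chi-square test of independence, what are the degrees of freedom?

df = (r−1)(c−1) = (2−1)·(3−1) = 2

degrees of freedom = 2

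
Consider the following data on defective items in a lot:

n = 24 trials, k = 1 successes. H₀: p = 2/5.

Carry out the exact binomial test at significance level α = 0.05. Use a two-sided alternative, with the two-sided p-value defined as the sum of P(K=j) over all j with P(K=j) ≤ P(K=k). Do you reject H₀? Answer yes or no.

reject H₀: yes

Exact binomial: n=24, k=1, p₀=2/5=0.4000
P(X=j) = C(n,j)·p₀^j·(1−p₀)^(n−j); p = Σ P(X=j) over j with P(X=j) ≤ P(X=1)
p-value (two-sided) = 0.00010
At α=0.05: p < α → reject H₀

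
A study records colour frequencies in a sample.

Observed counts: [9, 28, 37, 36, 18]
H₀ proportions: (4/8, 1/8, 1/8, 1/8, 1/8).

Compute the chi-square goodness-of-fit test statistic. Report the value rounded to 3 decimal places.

test statistic = 109.078

n = 128; E_i = n·p_i = [64.00, 16.00, 16.00, 16.00, 16.00]
χ² = (9−64.00)²/64.00 + (28−16.00)²/16.00 + (37−16.00)²/16.00 + (36−16.00)²/16.00 + (18−16.00)²/16.00 = 109.0781
df = 4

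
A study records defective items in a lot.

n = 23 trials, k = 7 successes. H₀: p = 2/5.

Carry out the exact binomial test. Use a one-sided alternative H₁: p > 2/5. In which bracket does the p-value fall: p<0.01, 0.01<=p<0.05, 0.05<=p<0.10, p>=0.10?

Exact binomial: n=23, k=7, p₀=2/5=0.4000
P(X≥7) from Σ C(n,i)·p₀^i·(1−p₀)^(n−i)
p-value (one-sided, H₁ greater) = 0.87604
→ bracket: p>=0.10

p-value bracket: p>=0.10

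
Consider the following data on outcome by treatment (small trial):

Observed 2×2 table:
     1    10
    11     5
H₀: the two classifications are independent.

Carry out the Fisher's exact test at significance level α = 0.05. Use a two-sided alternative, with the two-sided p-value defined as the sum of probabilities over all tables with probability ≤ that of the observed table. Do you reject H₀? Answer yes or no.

Margins: r₁=11, r₂=16, c₁=12, c₂=15, n=27
p_obs = C(11,1)·C(16,11)/C(27,12); sum pmf over tables with pmf ≤ p_obs
p-value (two-sided) = 0.00472
At α=0.05: p < α → reject H₀

reject H₀: yes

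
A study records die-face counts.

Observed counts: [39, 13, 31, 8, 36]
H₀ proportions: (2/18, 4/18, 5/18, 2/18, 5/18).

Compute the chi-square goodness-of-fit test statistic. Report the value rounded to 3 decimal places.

n = 127; E_i = n·p_i = [14.11, 28.22, 35.28, 14.11, 35.28]
χ² = (39−14.11)²/14.11 + (13−28.22)²/28.22 + (31−35.28)²/35.28 + (8−14.11)²/14.11 + (36−35.28)²/35.28 = 55.2890
df = 4

test statistic = 55.289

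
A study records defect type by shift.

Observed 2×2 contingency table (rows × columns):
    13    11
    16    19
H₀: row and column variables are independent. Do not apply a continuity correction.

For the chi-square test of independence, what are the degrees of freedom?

df = (r−1)(c−1) = (2−1)·(2−1) = 1

degrees of freedom = 1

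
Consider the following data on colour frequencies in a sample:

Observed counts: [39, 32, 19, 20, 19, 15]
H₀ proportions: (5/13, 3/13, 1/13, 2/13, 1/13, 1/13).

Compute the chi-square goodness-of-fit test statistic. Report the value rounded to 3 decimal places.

n = 144; E_i = n·p_i = [55.38, 33.23, 11.08, 22.15, 11.08, 11.08]
χ² = (39−55.38)²/55.38 + (32−33.23)²/33.23 + (19−11.08)²/11.08 + (20−22.15)²/22.15 + (19−11.08)²/11.08 + (15−11.08)²/11.08 = 17.8259
df = 5

test statistic = 17.826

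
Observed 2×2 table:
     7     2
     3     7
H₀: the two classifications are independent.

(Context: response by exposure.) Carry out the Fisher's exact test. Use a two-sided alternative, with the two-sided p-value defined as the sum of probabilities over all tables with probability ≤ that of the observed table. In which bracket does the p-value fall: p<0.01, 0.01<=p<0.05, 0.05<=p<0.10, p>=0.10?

Margins: r₁=9, r₂=10, c₁=10, c₂=9, n=19
p_obs = C(9,7)·C(10,3)/C(19,10); sum pmf over tables with pmf ≤ p_obs
p-value (two-sided) = 0.06978
→ bracket: 0.05<=p<0.10

p-value bracket: 0.05<=p<0.10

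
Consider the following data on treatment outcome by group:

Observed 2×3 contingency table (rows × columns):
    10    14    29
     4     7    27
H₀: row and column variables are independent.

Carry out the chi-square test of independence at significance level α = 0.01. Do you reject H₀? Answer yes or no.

reject H₀: no

Row totals [53, 38], col totals [14, 21, 56], n=91
χ² = (10−8.15)²/8.15 + (14−12.23)²/12.23 + (29−32.62)²/32.62 + (4−5.85)²/5.85 + (7−8.77)²/8.77 + (27−23.38)²/23.38 = 2.5736
df = 2
p-value (upper-tail) = 0.27615
At α=0.01: p ≥ α → fail to reject H₀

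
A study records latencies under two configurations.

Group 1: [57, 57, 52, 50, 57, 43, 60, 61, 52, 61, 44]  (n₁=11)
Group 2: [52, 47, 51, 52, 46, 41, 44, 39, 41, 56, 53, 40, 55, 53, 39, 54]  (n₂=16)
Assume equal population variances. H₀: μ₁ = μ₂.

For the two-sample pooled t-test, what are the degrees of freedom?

degrees of freedom = 25

df = n₁ + n₂ − 2 = 11 + 16 − 2 = 25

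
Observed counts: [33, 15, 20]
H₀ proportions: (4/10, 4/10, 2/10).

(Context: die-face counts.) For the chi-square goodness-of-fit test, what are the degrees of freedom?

df = k − 1 = 3 − 1 = 2

degrees of freedom = 2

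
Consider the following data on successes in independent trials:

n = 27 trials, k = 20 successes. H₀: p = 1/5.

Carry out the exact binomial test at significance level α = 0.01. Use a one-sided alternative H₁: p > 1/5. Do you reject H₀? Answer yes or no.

Exact binomial: n=27, k=20, p₀=1/5=0.2000
P(X≥20) from Σ C(n,i)·p₀^i·(1−p₀)^(n−i)
p-value (one-sided, H₁ greater) = 0.00000
At α=0.01: p < α → reject H₀

reject H₀: yes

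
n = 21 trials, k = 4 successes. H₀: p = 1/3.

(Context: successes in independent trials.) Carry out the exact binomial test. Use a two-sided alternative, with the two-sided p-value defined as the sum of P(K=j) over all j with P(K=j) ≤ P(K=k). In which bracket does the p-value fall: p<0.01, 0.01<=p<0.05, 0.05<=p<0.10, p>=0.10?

Exact binomial: n=21, k=4, p₀=1/3=0.3333
P(X=j) = C(n,j)·p₀^j·(1−p₀)^(n−j); p = Σ P(X=j) over j with P(X=j) ≤ P(X=4)
p-value (two-sided) = 0.24594
→ bracket: p>=0.10

p-value bracket: p>=0.10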